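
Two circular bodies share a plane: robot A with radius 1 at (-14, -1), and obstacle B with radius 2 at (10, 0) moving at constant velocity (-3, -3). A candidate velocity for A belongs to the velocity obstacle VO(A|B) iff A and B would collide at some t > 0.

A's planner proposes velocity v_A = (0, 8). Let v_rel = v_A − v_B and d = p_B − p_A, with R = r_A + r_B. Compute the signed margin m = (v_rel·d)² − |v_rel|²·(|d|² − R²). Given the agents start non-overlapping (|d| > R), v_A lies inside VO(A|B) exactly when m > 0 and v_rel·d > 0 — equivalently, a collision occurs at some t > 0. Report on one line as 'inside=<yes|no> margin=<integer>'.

d = (24, 1),  |d|² = 577;  R = 1+2 = 3,  c = 577−3² = 568
v_rel = (3, 11),  |v_rel|² = 130;  v_rel·d = (3)·(24) + (11)·(1) = 83
130·t² − 166·t + 568 = 0  ⇒  m = 83² − 130·568 = -66951
m = -66951 < 0,  v_rel·d = 83 > 0  ⇒  outside

inside=no margin=-66951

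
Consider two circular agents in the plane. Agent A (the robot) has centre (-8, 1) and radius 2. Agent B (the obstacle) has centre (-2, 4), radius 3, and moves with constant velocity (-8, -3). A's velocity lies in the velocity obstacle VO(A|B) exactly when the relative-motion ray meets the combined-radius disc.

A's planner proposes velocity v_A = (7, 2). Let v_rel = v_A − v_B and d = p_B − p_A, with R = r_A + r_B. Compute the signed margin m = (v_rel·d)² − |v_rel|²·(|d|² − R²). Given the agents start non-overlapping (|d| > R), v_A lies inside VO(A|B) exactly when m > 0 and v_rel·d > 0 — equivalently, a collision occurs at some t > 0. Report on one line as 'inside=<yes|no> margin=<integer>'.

d = (6, 3),  |d|² = 45;  R = 2+3 = 5,  c = 45−5² = 20
v_rel = (15, 5),  |v_rel|² = 250;  v_rel·d = (15)·(6) + (5)·(3) = 105
250·t² − 210·t + 20 = 0  ⇒  m = 105² − 250·20 = 6025
m = 6025 > 0,  v_rel·d = 105 > 0  ⇒  inside

inside=yes margin=6025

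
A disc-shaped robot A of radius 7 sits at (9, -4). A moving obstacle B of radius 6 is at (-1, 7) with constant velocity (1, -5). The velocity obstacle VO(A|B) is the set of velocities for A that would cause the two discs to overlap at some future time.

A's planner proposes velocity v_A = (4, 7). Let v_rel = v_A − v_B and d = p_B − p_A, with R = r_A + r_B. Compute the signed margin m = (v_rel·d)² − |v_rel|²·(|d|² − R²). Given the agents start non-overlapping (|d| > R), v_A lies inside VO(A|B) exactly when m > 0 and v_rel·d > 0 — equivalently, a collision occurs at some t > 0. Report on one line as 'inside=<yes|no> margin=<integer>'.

d = (-10, 11),  |d|² = 221;  R = 7+6 = 13,  c = 221−13² = 52
v_rel = (3, 12),  |v_rel|² = 153;  v_rel·d = (3)·(-10) + (12)·(11) = 102
153·t² − 204·t + 52 = 0  ⇒  m = 102² − 153·52 = 2448
m = 2448 > 0,  v_rel·d = 102 > 0  ⇒  inside

inside=yes margin=2448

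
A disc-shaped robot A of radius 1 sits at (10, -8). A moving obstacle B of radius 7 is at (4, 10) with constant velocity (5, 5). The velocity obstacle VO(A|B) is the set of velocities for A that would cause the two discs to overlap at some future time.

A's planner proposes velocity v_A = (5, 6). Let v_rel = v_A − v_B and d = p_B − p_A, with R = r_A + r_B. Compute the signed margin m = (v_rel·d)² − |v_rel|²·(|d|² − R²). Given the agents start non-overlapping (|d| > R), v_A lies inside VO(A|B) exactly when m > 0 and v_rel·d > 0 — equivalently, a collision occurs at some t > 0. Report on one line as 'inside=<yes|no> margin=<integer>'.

d = (-6, 18),  |d|² = 360;  R = 1+7 = 8,  c = 360−8² = 296
v_rel = (0, 1),  |v_rel|² = 1;  v_rel·d = (0)·(-6) + (1)·(18) = 18
1·t² − 36·t + 296 = 0  ⇒  m = 18² − 1·296 = 28
m = 28 > 0,  v_rel·d = 18 > 0  ⇒  inside

inside=yes margin=28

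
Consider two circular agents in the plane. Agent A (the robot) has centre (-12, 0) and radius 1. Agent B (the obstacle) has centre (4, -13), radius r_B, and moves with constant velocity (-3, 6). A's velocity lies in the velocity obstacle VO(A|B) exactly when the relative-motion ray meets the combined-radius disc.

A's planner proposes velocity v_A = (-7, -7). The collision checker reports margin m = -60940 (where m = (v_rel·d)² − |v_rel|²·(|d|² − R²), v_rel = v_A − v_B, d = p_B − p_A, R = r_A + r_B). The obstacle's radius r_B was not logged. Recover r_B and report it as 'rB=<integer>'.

m = -60940
d = (16, -13);  v_rel = (-4, -13),  |v_rel|² = 185
v_rel×d = (-4)·(-13) − (-13)·(16) = 260
since m = R²·185 − 260²:  R² = (67600 + -60940) / 185 = 36
R = √36 = 6  ⇒  r_B = 6 − 1 = 5

rB=5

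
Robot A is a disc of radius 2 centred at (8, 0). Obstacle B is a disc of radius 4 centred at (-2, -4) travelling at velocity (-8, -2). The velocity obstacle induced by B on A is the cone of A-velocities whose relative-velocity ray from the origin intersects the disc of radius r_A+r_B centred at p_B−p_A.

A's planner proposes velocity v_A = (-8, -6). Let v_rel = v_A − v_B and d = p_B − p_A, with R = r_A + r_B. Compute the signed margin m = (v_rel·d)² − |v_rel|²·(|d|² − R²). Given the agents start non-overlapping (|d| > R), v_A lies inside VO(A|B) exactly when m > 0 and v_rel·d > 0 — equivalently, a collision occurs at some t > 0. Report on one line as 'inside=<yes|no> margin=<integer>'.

d = (-10, -4),  |d|² = 116;  R = 2+4 = 6,  c = 116−6² = 80
v_rel = (0, -4),  |v_rel|² = 16;  v_rel·d = (0)·(-10) + (-4)·(-4) = 16
16·t² − 32·t + 80 = 0  ⇒  m = 16² − 16·80 = -1024
m = -1024 < 0,  v_rel·d = 16 > 0  ⇒  outside

inside=no margin=-1024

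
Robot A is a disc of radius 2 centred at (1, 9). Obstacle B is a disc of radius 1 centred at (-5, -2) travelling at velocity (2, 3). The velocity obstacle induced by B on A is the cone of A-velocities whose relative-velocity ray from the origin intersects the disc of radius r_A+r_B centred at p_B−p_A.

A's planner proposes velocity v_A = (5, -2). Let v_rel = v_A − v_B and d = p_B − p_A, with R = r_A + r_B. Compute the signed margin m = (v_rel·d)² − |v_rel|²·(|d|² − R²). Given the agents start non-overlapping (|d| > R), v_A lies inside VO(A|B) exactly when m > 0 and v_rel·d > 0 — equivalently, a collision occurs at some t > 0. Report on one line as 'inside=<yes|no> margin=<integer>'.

d = (-6, -11),  |d|² = 157;  R = 2+1 = 3,  c = 157−3² = 148
v_rel = (3, -5),  |v_rel|² = 34;  v_rel·d = (3)·(-6) + (-5)·(-11) = 37
34·t² − 74·t + 148 = 0  ⇒  m = 37² − 34·148 = -3663
m = -3663 < 0,  v_rel·d = 37 > 0  ⇒  outside

inside=no margin=-3663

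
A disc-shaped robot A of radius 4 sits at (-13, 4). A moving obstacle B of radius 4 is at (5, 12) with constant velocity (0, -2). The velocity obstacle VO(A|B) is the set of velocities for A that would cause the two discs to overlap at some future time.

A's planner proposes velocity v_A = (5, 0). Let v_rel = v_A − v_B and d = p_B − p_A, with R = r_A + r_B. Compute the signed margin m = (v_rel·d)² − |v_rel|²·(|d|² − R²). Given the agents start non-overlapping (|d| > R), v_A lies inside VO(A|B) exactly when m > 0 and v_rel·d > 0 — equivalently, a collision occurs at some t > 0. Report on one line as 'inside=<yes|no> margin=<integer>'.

d = (18, 8),  |d|² = 388;  R = 4+4 = 8,  c = 388−8² = 324
v_rel = (5, 2),  |v_rel|² = 29;  v_rel·d = (5)·(18) + (2)·(8) = 106
29·t² − 212·t + 324 = 0  ⇒  m = 106² − 29·324 = 1840
m = 1840 > 0,  v_rel·d = 106 > 0  ⇒  inside

inside=yes margin=1840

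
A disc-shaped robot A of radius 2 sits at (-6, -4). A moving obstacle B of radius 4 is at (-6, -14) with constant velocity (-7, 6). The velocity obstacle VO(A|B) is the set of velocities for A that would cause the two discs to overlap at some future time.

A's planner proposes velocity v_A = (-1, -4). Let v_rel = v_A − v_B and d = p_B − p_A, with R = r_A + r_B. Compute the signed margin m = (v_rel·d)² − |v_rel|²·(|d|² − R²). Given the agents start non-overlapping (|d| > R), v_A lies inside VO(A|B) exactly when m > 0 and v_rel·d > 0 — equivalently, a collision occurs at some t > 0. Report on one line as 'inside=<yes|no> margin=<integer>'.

d = (0, -10),  |d|² = 100;  R = 2+4 = 6,  c = 100−6² = 64
v_rel = (6, -10),  |v_rel|² = 136;  v_rel·d = (6)·(0) + (-10)·(-10) = 100
136·t² − 200·t + 64 = 0  ⇒  m = 100² − 136·64 = 1296
m = 1296 > 0,  v_rel·d = 100 > 0  ⇒  inside

inside=yes margin=1296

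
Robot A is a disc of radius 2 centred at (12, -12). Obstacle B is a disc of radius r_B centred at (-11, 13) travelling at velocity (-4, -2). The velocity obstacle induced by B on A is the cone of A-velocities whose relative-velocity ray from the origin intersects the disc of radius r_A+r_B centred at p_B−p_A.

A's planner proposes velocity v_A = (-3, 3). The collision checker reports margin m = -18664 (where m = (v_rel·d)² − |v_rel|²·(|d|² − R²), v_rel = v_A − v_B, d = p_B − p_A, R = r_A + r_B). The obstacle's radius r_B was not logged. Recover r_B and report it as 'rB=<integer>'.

m = -18664
d = (-23, 25);  v_rel = (1, 5),  |v_rel|² = 26
v_rel×d = (1)·(25) − (5)·(-23) = 140
since m = R²·26 − 140²:  R² = (19600 + -18664) / 26 = 36
R = √36 = 6  ⇒  r_B = 6 − 2 = 4

rB=4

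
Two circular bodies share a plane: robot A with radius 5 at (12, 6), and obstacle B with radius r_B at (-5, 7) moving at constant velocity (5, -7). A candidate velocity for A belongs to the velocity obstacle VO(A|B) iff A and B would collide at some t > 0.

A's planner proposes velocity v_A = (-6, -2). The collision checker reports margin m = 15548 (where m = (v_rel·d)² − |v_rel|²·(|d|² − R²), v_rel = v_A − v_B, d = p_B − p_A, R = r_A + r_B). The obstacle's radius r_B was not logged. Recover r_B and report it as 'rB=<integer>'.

m = 15548
d = (-17, 1);  v_rel = (-11, 5),  |v_rel|² = 146
v_rel×d = (-11)·(1) − (5)·(-17) = 74
since m = R²·146 − 74²:  R² = (5476 + 15548) / 146 = 144
R = √144 = 12  ⇒  r_B = 12 − 5 = 7

rB=7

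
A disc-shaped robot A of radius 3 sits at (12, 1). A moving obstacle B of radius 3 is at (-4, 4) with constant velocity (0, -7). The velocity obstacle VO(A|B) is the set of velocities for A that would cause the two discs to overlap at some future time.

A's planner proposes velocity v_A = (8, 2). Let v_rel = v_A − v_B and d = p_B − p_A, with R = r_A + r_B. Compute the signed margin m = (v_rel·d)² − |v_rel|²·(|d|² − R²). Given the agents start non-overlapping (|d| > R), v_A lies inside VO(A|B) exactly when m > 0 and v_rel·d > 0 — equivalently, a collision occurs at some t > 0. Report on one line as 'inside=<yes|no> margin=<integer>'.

d = (-16, 3),  |d|² = 265;  R = 3+3 = 6,  c = 265−6² = 229
v_rel = (8, 9),  |v_rel|² = 145;  v_rel·d = (8)·(-16) + (9)·(3) = -101
145·t² + 202·t + 229 = 0  ⇒  m = (-101)² − 145·229 = -23004
m = -23004 < 0,  v_rel·d = -101 < 0  ⇒  outside

inside=no margin=-23004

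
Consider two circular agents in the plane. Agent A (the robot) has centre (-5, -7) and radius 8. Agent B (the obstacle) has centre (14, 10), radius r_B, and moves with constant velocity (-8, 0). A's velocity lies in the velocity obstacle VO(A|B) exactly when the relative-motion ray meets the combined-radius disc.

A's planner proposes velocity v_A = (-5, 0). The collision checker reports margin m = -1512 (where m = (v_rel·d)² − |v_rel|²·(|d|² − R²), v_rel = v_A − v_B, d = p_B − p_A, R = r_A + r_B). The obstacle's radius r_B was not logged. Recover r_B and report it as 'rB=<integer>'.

m = -1512
d = (19, 17);  v_rel = (3, 0),  |v_rel|² = 9
v_rel×d = (3)·(17) − (0)·(19) = 51
since m = R²·9 − 51²:  R² = (2601 + -1512) / 9 = 121
R = √121 = 11  ⇒  r_B = 11 − 8 = 3

rB=3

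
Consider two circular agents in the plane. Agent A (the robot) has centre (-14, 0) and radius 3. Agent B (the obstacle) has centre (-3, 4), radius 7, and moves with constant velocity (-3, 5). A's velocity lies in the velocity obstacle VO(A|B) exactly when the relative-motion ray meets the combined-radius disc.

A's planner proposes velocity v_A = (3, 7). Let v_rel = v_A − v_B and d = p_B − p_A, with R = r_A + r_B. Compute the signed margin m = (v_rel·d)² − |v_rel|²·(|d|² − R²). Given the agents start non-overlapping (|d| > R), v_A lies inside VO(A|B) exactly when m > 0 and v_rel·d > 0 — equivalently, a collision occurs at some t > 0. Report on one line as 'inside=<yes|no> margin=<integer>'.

d = (11, 4),  |d|² = 137;  R = 3+7 = 10,  c = 137−10² = 37
v_rel = (6, 2),  |v_rel|² = 40;  v_rel·d = (6)·(11) + (2)·(4) = 74
40·t² − 148·t + 37 = 0  ⇒  m = 74² − 40·37 = 3996
m = 3996 > 0,  v_rel·d = 74 > 0  ⇒  inside

inside=yes margin=3996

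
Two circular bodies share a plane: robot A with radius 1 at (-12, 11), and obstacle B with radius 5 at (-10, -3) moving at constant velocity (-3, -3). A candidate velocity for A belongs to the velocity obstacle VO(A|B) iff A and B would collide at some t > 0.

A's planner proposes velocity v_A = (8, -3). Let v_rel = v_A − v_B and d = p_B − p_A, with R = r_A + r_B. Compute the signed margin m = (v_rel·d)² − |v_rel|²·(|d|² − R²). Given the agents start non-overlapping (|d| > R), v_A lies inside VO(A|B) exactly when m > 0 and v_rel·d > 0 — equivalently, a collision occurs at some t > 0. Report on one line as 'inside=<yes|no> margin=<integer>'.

d = (2, -14),  |d|² = 200;  R = 1+5 = 6,  c = 200−6² = 164
v_rel = (11, 0),  |v_rel|² = 121;  v_rel·d = (11)·(2) + (0)·(-14) = 22
121·t² − 44·t + 164 = 0  ⇒  m = 22² − 121·164 = -19360
m = -19360 < 0,  v_rel·d = 22 > 0  ⇒  outside

inside=no margin=-19360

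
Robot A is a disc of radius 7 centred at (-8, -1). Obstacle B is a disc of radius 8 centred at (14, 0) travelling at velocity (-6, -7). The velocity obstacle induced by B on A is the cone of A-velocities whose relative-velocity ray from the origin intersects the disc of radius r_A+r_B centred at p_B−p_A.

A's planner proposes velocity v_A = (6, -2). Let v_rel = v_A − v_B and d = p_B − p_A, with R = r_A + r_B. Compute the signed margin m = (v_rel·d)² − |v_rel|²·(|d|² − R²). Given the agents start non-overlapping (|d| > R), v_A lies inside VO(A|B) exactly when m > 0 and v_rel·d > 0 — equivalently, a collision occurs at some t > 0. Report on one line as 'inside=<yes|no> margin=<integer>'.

d = (22, 1),  |d|² = 485;  R = 7+8 = 15,  c = 485−15² = 260
v_rel = (12, 5),  |v_rel|² = 169;  v_rel·d = (12)·(22) + (5)·(1) = 269
169·t² − 538·t + 260 = 0  ⇒  m = 269² − 169·260 = 28421
m = 28421 > 0,  v_rel·d = 269 > 0  ⇒  inside

inside=yes margin=28421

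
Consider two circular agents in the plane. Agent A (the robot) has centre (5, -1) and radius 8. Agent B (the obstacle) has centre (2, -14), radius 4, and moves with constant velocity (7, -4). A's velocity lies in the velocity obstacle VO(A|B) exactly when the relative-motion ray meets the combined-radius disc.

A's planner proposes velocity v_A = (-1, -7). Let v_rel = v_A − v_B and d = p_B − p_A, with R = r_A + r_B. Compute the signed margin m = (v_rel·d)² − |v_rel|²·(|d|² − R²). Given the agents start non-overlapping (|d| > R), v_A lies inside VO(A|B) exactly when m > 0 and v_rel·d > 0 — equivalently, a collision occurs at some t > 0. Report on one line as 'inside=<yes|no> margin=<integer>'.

d = (-3, -13),  |d|² = 178;  R = 8+4 = 12,  c = 178−12² = 34
v_rel = (-8, -3),  |v_rel|² = 73;  v_rel·d = (-8)·(-3) + (-3)·(-13) = 63
73·t² − 126·t + 34 = 0  ⇒  m = 63² − 73·34 = 1487
m = 1487 > 0,  v_rel·d = 63 > 0  ⇒  inside

inside=yes margin=1487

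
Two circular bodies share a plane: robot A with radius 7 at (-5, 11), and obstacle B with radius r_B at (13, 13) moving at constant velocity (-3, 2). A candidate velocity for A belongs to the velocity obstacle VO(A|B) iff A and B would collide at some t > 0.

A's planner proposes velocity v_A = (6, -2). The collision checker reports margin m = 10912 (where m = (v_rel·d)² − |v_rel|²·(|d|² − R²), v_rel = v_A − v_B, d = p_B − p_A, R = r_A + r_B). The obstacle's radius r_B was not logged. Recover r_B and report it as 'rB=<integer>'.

m = 10912
d = (18, 2);  v_rel = (9, -4),  |v_rel|² = 97
v_rel×d = (9)·(2) − (-4)·(18) = 90
since m = R²·97 − 90²:  R² = (8100 + 10912) / 97 = 196
R = √196 = 14  ⇒  r_B = 14 − 7 = 7

rB=7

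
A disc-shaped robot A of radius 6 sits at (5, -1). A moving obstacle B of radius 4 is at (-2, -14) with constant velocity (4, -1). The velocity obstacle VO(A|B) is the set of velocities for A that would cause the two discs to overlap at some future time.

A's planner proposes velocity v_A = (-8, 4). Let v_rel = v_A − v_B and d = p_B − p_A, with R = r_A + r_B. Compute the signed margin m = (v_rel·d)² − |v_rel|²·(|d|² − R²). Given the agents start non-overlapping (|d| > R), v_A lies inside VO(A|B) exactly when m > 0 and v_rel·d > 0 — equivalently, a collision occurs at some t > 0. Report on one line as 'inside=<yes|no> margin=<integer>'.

d = (-7, -13),  |d|² = 218;  R = 6+4 = 10,  c = 218−10² = 118
v_rel = (-12, 5),  |v_rel|² = 169;  v_rel·d = (-12)·(-7) + (5)·(-13) = 19
169·t² − 38·t + 118 = 0  ⇒  m = 19² − 169·118 = -19581
m = -19581 < 0,  v_rel·d = 19 > 0  ⇒  outside

inside=no margin=-19581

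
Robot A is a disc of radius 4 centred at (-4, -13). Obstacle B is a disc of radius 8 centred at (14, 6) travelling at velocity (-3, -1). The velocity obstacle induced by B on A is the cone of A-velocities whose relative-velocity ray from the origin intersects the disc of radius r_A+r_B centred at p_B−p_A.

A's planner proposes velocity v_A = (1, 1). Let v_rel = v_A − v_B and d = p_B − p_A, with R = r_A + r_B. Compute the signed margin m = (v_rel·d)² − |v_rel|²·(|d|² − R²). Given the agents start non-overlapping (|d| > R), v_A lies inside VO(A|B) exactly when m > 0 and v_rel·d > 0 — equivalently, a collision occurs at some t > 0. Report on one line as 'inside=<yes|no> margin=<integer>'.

d = (18, 19),  |d|² = 685;  R = 4+8 = 12,  c = 685−12² = 541
v_rel = (4, 2),  |v_rel|² = 20;  v_rel·d = (4)·(18) + (2)·(19) = 110
20·t² − 220·t + 541 = 0  ⇒  m = 110² − 20·541 = 1280
m = 1280 > 0,  v_rel·d = 110 > 0  ⇒  inside

inside=yes margin=1280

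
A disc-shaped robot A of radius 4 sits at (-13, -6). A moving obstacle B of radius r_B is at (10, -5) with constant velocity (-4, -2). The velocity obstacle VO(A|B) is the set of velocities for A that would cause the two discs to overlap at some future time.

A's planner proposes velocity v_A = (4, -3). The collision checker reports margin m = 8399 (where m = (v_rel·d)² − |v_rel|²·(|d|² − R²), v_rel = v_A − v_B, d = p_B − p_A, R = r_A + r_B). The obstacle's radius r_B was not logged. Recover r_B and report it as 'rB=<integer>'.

m = 8399
d = (23, 1);  v_rel = (8, -1),  |v_rel|² = 65
v_rel×d = (8)·(1) − (-1)·(23) = 31
since m = R²·65 − 31²:  R² = (961 + 8399) / 65 = 144
R = √144 = 12  ⇒  r_B = 12 − 4 = 8

rB=8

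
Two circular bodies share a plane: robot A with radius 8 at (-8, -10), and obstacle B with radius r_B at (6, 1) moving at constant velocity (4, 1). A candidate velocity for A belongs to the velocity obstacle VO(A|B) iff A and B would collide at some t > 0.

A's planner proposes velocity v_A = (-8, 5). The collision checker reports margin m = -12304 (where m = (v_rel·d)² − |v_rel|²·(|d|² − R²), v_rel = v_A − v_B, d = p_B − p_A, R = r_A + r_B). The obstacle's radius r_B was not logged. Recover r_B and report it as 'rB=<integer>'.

m = -12304
d = (14, 11);  v_rel = (-12, 4),  |v_rel|² = 160
v_rel×d = (-12)·(11) − (4)·(14) = -188
since m = R²·160 − (-188)²:  R² = (35344 + -12304) / 160 = 144
R = √144 = 12  ⇒  r_B = 12 − 8 = 4

rB=4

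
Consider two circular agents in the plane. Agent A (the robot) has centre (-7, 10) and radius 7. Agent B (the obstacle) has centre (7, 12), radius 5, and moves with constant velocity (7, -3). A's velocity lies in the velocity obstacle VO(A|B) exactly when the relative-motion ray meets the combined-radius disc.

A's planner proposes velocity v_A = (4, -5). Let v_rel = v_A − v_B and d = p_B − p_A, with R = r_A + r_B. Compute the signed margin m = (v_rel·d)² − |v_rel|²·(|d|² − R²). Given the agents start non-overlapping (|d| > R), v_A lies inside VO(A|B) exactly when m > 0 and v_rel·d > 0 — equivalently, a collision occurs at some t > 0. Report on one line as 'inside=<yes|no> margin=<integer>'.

d = (14, 2),  |d|² = 200;  R = 7+5 = 12,  c = 200−12² = 56
v_rel = (-3, -2),  |v_rel|² = 13;  v_rel·d = (-3)·(14) + (-2)·(2) = -46
13·t² + 92·t + 56 = 0  ⇒  m = (-46)² − 13·56 = 1388
m = 1388 > 0,  v_rel·d = -46 < 0  ⇒  outside

inside=no margin=1388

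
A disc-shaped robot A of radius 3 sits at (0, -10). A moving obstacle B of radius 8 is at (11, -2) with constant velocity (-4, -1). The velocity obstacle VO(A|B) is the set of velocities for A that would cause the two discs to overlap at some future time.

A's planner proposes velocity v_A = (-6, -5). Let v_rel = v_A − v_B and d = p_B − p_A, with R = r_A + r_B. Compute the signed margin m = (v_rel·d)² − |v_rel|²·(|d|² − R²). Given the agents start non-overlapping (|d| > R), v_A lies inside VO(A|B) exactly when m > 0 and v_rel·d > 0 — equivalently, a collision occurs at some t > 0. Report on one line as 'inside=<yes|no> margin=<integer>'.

d = (11, 8),  |d|² = 185;  R = 3+8 = 11,  c = 185−11² = 64
v_rel = (-2, -4),  |v_rel|² = 20;  v_rel·d = (-2)·(11) + (-4)·(8) = -54
20·t² + 108·t + 64 = 0  ⇒  m = (-54)² − 20·64 = 1636
m = 1636 > 0,  v_rel·d = -54 < 0  ⇒  outside

inside=no margin=1636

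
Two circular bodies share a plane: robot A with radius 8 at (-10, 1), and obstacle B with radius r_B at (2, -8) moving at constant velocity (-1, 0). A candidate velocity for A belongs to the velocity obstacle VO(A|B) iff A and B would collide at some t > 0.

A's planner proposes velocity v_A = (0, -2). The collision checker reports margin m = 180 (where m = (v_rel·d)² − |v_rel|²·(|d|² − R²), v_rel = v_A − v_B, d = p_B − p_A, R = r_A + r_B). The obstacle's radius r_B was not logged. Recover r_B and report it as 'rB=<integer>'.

m = 180
d = (12, -9);  v_rel = (1, -2),  |v_rel|² = 5
v_rel×d = (1)·(-9) − (-2)·(12) = 15
since m = R²·5 − 15²:  R² = (225 + 180) / 5 = 81
R = √81 = 9  ⇒  r_B = 9 − 8 = 1

rB=1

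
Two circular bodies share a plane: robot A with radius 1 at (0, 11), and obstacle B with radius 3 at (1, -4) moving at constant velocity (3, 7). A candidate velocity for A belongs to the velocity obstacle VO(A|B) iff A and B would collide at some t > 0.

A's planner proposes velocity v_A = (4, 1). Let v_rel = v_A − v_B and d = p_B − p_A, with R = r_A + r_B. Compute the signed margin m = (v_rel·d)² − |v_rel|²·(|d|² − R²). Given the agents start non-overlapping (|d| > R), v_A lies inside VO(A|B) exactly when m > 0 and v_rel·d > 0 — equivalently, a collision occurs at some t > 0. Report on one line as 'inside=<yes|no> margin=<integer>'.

d = (1, -15),  |d|² = 226;  R = 1+3 = 4,  c = 226−4² = 210
v_rel = (1, -6),  |v_rel|² = 37;  v_rel·d = (1)·(1) + (-6)·(-15) = 91
37·t² − 182·t + 210 = 0  ⇒  m = 91² − 37·210 = 511
m = 511 > 0,  v_rel·d = 91 > 0  ⇒  inside

inside=yes margin=511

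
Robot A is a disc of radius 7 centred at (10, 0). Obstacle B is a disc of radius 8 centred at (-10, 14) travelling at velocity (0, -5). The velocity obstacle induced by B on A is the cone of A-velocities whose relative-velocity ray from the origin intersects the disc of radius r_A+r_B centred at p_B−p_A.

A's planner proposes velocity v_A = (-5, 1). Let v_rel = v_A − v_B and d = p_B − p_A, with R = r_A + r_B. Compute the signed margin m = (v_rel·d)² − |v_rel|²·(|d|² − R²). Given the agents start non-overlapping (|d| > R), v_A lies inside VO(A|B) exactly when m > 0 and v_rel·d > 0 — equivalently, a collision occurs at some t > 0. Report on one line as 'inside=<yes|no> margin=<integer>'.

d = (-20, 14),  |d|² = 596;  R = 7+8 = 15,  c = 596−15² = 371
v_rel = (-5, 6),  |v_rel|² = 61;  v_rel·d = (-5)·(-20) + (6)·(14) = 184
61·t² − 368·t + 371 = 0  ⇒  m = 184² − 61·371 = 11225
m = 11225 > 0,  v_rel·d = 184 > 0  ⇒  inside

inside=yes margin=11225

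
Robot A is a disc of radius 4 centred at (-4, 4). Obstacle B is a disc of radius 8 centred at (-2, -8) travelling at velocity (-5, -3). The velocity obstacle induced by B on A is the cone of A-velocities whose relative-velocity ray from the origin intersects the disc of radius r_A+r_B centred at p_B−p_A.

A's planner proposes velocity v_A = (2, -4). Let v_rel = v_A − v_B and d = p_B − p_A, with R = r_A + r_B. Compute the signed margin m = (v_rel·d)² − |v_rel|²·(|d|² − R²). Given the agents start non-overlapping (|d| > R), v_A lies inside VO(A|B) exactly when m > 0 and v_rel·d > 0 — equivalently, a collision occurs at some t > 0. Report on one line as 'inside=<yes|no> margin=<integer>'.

d = (2, -12),  |d|² = 148;  R = 4+8 = 12,  c = 148−12² = 4
v_rel = (7, -1),  |v_rel|² = 50;  v_rel·d = (7)·(2) + (-1)·(-12) = 26
50·t² − 52·t + 4 = 0  ⇒  m = 26² − 50·4 = 476
m = 476 > 0,  v_rel·d = 26 > 0  ⇒  inside

inside=yes margin=476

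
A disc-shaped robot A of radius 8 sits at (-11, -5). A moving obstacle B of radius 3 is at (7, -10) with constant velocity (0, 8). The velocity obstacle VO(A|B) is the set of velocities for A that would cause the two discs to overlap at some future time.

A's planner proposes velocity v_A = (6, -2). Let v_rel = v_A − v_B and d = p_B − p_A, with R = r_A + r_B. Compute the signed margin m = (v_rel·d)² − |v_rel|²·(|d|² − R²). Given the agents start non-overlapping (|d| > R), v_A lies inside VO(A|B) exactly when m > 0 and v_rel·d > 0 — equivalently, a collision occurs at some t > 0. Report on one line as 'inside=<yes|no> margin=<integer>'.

d = (18, -5),  |d|² = 349;  R = 8+3 = 11,  c = 349−11² = 228
v_rel = (6, -10),  |v_rel|² = 136;  v_rel·d = (6)·(18) + (-10)·(-5) = 158
136·t² − 316·t + 228 = 0  ⇒  m = 158² − 136·228 = -6044
m = -6044 < 0,  v_rel·d = 158 > 0  ⇒  outside

inside=no margin=-6044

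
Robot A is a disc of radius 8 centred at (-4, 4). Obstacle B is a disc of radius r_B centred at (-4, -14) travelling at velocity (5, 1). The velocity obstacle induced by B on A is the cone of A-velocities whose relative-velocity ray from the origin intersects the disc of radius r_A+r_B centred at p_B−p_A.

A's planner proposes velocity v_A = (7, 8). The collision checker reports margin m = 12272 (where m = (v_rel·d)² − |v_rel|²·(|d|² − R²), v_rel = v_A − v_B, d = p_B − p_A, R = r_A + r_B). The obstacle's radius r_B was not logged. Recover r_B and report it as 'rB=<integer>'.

m = 12272
d = (0, -18);  v_rel = (2, 7),  |v_rel|² = 53
v_rel×d = (2)·(-18) − (7)·(0) = -36
since m = R²·53 − (-36)²:  R² = (1296 + 12272) / 53 = 256
R = √256 = 16  ⇒  r_B = 16 − 8 = 8

rB=8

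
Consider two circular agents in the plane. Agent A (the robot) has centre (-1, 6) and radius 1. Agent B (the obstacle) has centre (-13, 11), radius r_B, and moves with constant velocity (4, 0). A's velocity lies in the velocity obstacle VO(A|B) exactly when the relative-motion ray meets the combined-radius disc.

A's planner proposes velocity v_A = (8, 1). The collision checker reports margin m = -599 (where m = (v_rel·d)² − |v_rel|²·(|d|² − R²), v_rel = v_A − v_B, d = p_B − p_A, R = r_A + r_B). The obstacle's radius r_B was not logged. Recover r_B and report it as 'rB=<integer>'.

m = -599
d = (-12, 5);  v_rel = (4, 1),  |v_rel|² = 17
v_rel×d = (4)·(5) − (1)·(-12) = 32
since m = R²·17 − 32²:  R² = (1024 + -599) / 17 = 25
R = √25 = 5  ⇒  r_B = 5 − 1 = 4

rB=4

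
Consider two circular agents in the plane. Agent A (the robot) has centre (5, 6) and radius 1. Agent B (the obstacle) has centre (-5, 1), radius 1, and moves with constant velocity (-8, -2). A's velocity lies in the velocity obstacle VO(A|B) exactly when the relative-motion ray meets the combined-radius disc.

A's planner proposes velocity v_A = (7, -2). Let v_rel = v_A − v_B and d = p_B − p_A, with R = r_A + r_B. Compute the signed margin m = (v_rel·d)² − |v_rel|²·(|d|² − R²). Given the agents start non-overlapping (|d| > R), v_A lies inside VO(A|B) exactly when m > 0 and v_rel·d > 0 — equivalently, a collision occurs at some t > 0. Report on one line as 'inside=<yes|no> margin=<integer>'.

d = (-10, -5),  |d|² = 125;  R = 1+1 = 2,  c = 125−2² = 121
v_rel = (15, 0),  |v_rel|² = 225;  v_rel·d = (15)·(-10) + (0)·(-5) = -150
225·t² + 300·t + 121 = 0  ⇒  m = (-150)² − 225·121 = -4725
m = -4725 < 0,  v_rel·d = -150 < 0  ⇒  outside

inside=no margin=-4725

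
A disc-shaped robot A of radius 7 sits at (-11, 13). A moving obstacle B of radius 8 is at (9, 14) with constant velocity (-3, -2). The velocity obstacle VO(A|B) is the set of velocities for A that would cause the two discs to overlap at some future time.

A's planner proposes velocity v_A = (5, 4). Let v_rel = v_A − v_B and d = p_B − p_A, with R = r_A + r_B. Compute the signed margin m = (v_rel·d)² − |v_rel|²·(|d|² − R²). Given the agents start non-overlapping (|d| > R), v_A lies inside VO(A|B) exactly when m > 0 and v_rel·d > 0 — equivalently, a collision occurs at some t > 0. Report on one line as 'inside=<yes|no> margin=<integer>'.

d = (20, 1),  |d|² = 401;  R = 7+8 = 15,  c = 401−15² = 176
v_rel = (8, 6),  |v_rel|² = 100;  v_rel·d = (8)·(20) + (6)·(1) = 166
100·t² − 332·t + 176 = 0  ⇒  m = 166² − 100·176 = 9956
m = 9956 > 0,  v_rel·d = 166 > 0  ⇒  inside

inside=yes margin=9956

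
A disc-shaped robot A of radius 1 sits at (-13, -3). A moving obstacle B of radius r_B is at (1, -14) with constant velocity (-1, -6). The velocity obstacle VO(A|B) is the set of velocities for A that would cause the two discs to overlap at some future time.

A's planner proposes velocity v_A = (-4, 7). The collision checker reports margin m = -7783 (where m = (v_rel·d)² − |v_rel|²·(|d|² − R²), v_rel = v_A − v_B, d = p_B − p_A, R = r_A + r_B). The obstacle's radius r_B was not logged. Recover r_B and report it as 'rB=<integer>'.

m = -7783
d = (14, -11);  v_rel = (-3, 13),  |v_rel|² = 178
v_rel×d = (-3)·(-11) − (13)·(14) = -149
since m = R²·178 − (-149)²:  R² = (22201 + -7783) / 178 = 81
R = √81 = 9  ⇒  r_B = 9 − 1 = 8

rB=8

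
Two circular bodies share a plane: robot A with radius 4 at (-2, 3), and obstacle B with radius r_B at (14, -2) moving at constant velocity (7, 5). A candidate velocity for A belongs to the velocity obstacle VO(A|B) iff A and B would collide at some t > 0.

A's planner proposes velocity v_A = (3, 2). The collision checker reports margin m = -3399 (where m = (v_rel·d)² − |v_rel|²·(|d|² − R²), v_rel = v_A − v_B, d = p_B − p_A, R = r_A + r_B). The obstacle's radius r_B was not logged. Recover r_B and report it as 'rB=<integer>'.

m = -3399
d = (16, -5);  v_rel = (-4, -3),  |v_rel|² = 25
v_rel×d = (-4)·(-5) − (-3)·(16) = 68
since m = R²·25 − 68²:  R² = (4624 + -3399) / 25 = 49
R = √49 = 7  ⇒  r_B = 7 − 4 = 3

rB=3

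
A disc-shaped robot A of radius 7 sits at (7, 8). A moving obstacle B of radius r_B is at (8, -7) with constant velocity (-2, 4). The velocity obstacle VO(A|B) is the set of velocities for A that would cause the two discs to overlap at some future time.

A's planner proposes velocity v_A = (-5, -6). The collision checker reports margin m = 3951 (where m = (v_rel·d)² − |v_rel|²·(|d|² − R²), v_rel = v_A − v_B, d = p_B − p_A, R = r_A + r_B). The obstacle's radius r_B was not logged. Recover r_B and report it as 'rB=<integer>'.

m = 3951
d = (1, -15);  v_rel = (-3, -10),  |v_rel|² = 109
v_rel×d = (-3)·(-15) − (-10)·(1) = 55
since m = R²·109 − 55²:  R² = (3025 + 3951) / 109 = 64
R = √64 = 8  ⇒  r_B = 8 − 7 = 1

rB=1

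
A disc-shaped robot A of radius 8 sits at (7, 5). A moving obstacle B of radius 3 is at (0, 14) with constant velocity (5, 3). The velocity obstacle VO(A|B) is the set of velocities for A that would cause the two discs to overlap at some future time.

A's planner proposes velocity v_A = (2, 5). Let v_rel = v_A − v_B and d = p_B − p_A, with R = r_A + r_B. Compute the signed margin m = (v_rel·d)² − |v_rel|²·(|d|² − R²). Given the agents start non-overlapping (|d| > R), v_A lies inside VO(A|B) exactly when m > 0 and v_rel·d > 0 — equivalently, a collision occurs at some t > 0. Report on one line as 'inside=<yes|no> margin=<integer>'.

d = (-7, 9),  |d|² = 130;  R = 8+3 = 11,  c = 130−11² = 9
v_rel = (-3, 2),  |v_rel|² = 13;  v_rel·d = (-3)·(-7) + (2)·(9) = 39
13·t² − 78·t + 9 = 0  ⇒  m = 39² − 13·9 = 1404
m = 1404 > 0,  v_rel·d = 39 > 0  ⇒  inside

inside=yes margin=1404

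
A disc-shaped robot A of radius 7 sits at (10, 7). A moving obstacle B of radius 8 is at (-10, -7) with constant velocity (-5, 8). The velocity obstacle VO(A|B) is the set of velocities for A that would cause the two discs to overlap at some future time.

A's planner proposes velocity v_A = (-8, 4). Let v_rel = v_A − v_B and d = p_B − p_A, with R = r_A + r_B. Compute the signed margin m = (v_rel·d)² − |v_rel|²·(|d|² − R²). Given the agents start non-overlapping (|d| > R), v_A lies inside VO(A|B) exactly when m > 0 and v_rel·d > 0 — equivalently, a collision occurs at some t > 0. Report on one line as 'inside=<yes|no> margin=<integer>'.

d = (-20, -14),  |d|² = 596;  R = 7+8 = 15,  c = 596−15² = 371
v_rel = (-3, -4),  |v_rel|² = 25;  v_rel·d = (-3)·(-20) + (-4)·(-14) = 116
25·t² − 232·t + 371 = 0  ⇒  m = 116² − 25·371 = 4181
m = 4181 > 0,  v_rel·d = 116 > 0  ⇒  inside

inside=yes margin=4181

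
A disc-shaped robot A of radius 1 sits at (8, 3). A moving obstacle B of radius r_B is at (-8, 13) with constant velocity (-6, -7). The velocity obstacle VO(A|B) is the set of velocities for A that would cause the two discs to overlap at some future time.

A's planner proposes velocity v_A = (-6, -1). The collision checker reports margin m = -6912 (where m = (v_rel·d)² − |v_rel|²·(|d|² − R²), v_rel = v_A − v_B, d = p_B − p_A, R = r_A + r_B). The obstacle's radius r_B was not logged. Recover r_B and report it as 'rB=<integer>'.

m = -6912
d = (-16, 10);  v_rel = (0, 6),  |v_rel|² = 36
v_rel×d = (0)·(10) − (6)·(-16) = 96
since m = R²·36 − 96²:  R² = (9216 + -6912) / 36 = 64
R = √64 = 8  ⇒  r_B = 8 − 1 = 7

rB=7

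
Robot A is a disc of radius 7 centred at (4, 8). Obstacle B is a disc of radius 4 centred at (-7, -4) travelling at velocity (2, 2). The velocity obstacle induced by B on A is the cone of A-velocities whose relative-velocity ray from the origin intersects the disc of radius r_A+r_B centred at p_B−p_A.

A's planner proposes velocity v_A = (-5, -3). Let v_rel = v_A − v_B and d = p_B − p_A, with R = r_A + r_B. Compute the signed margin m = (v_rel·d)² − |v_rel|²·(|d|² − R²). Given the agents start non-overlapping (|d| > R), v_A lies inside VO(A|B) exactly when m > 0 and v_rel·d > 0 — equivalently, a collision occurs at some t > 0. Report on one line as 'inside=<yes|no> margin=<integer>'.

d = (-11, -12),  |d|² = 265;  R = 7+4 = 11,  c = 265−11² = 144
v_rel = (-7, -5),  |v_rel|² = 74;  v_rel·d = (-7)·(-11) + (-5)·(-12) = 137
74·t² − 274·t + 144 = 0  ⇒  m = 137² − 74·144 = 8113
m = 8113 > 0,  v_rel·d = 137 > 0  ⇒  inside

inside=yes margin=8113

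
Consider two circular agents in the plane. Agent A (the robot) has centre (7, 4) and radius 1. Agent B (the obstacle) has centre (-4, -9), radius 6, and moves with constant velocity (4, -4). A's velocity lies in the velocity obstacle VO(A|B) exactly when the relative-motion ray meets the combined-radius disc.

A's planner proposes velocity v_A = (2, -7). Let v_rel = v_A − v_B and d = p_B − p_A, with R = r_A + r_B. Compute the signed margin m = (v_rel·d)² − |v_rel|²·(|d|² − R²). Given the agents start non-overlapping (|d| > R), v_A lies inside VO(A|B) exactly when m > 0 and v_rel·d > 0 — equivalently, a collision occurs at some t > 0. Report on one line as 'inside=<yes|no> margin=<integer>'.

d = (-11, -13),  |d|² = 290;  R = 1+6 = 7,  c = 290−7² = 241
v_rel = (-2, -3),  |v_rel|² = 13;  v_rel·d = (-2)·(-11) + (-3)·(-13) = 61
13·t² − 122·t + 241 = 0  ⇒  m = 61² − 13·241 = 588
m = 588 > 0,  v_rel·d = 61 > 0  ⇒  inside

inside=yes margin=588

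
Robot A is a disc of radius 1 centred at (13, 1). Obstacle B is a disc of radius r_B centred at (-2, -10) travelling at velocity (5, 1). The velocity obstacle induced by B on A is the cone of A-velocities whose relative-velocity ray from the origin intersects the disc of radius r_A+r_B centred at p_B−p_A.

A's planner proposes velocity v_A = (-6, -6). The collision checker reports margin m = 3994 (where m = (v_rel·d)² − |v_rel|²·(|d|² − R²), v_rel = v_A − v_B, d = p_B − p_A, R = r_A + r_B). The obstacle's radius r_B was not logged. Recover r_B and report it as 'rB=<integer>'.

m = 3994
d = (-15, -11);  v_rel = (-11, -7),  |v_rel|² = 170
v_rel×d = (-11)·(-11) − (-7)·(-15) = 16
since m = R²·170 − 16²:  R² = (256 + 3994) / 170 = 25
R = √25 = 5  ⇒  r_B = 5 − 1 = 4

rB=4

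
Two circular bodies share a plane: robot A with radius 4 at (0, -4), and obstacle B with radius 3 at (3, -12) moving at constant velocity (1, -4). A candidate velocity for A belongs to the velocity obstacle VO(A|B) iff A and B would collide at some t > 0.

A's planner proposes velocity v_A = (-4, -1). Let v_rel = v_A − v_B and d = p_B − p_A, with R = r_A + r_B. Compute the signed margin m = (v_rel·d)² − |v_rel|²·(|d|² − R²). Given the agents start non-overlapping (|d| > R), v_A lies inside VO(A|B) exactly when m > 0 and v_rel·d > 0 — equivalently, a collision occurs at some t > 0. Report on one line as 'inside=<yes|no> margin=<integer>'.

d = (3, -8),  |d|² = 73;  R = 4+3 = 7,  c = 73−7² = 24
v_rel = (-5, 3),  |v_rel|² = 34;  v_rel·d = (-5)·(3) + (3)·(-8) = -39
34·t² + 78·t + 24 = 0  ⇒  m = (-39)² − 34·24 = 705
m = 705 > 0,  v_rel·d = -39 < 0  ⇒  outside

inside=no margin=705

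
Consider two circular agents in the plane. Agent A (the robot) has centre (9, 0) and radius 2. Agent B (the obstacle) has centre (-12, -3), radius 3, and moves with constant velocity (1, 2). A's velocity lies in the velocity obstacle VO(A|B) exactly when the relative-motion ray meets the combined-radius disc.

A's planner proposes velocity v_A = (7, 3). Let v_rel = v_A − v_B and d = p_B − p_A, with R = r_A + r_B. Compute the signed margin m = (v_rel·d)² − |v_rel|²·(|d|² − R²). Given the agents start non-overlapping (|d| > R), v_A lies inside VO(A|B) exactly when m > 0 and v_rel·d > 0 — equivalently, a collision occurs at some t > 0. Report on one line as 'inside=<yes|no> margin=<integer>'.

d = (-21, -3),  |d|² = 450;  R = 2+3 = 5,  c = 450−5² = 425
v_rel = (6, 1),  |v_rel|² = 37;  v_rel·d = (6)·(-21) + (1)·(-3) = -129
37·t² + 258·t + 425 = 0  ⇒  m = (-129)² − 37·425 = 916
m = 916 > 0,  v_rel·d = -129 < 0  ⇒  outside

inside=no margin=916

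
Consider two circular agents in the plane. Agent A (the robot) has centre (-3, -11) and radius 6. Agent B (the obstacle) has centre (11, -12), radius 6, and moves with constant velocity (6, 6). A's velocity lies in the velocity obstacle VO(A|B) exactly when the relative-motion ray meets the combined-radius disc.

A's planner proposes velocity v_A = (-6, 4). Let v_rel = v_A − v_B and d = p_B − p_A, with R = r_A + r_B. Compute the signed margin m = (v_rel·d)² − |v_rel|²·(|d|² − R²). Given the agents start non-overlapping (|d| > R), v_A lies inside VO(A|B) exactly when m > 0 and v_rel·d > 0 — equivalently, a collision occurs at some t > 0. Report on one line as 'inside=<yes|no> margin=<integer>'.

d = (14, -1),  |d|² = 197;  R = 6+6 = 12,  c = 197−12² = 53
v_rel = (-12, -2),  |v_rel|² = 148;  v_rel·d = (-12)·(14) + (-2)·(-1) = -166
148·t² + 332·t + 53 = 0  ⇒  m = (-166)² − 148·53 = 19712
m = 19712 > 0,  v_rel·d = -166 < 0  ⇒  outside

inside=no margin=19712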